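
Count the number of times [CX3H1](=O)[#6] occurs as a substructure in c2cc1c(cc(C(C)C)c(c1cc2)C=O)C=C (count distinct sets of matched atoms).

1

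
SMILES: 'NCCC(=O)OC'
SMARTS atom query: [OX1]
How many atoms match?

1

The query [OX1] means: aliphatic oxygen with one total connection — typically a carbonyl =O or an oxide.
Check the 7 heavy atoms by environment: 3× C (X4) → no; 1× C (X3) → no; 1× O (X1) → match; 1× O (X2) → no; 1× N (X3) → no.
That gives 1 matching atom.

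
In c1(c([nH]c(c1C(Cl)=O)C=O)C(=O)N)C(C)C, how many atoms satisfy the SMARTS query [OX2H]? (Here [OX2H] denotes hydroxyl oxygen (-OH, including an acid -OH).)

The query [OX2H] means: aliphatic oxygen with two connections, one of which is H — an -OH oxygen.
Check the 16 heavy atoms by environment: 1× n (aromatic, H1, X3) → no; 4× c (aromatic, H0, X3) → no; 2× C (H0, X3) → no; 3× O (H0, X1) → no; 1× Cl (H0, X1) → no; 1× C (H1, X4) → no; 2× C (H3, X4) → no; 1× C (H1, X3) → no; 1× N (H2, X3) → no.
No environment satisfies the query, so 0 matching atoms.

0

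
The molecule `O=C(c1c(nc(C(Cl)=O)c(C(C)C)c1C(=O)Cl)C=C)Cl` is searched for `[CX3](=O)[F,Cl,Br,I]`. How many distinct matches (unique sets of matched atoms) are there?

3

[CX3](=O)[F,Cl,Br,I] is the SMARTS for an acyl halide: a carbonyl carbon bonded to a halogen.
The molecule carries 3 separate instances of an acyl chloride (-C(=O)Cl) meeting every constraint; each maps to a distinct set of atoms, giving 3 matches.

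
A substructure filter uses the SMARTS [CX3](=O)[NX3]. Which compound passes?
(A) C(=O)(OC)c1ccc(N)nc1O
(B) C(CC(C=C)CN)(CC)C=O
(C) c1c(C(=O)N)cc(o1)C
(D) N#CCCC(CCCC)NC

C

[CX3](=O)[NX3] describes a carbonyl carbon bonded to a trivalent nitrogen (an amide).
(A) has a primary amino group (-NH2) but the -NH2 is not attached to a carbonyl carbon.
(B) has a primary amino group (-NH2) but the -NH2 is not attached to a carbonyl carbon.
(C) contains a primary amide (-C(=O)NH2), which satisfies every atom and bond constraint.
(D) has a nitrile (-C#N) but the nitrile N is NX1 (triple-bonded), not NX3.
So the answer is (C).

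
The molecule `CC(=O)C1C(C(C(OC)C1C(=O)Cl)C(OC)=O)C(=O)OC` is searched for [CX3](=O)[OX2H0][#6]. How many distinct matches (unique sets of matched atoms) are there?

2

[CX3](=O)[OX2H0][#6] is the SMARTS for an ester: a carbonyl carbon bonded to an oxygen that is itself bonded to carbon (no H on that O).
The molecule carries 2 separate instances of a methyl-ester group (-C(=O)OCH3) meeting every constraint; each maps to a distinct set of atoms, giving 2 matches.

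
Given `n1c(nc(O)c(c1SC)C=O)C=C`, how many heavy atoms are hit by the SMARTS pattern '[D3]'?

4

The query [D3] means: atom with exactly three heavy-atom neighbours.
Check the 13 heavy atoms by environment: 2× n (aromatic, D2) → no; 4× c (aromatic, D3) → match; 2× C (D2) → no; 2× C (D1) → no; 1× S (D2) → no; 2× O (D1) → no.
That gives 4 matching atoms.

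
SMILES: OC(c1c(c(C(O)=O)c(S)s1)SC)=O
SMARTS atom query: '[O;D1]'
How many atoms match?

4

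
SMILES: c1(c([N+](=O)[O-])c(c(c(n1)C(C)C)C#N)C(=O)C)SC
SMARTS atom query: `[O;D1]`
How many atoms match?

3

Check the 19 heavy atoms by environment: 1× n (aromatic, D2) → no; 5× c (aromatic, D3) → no; 1× C (D2) → no; 1× N (D1) → no; 2× C (D3) → no; 4× C (D1) → no; 2× O (D1) → match; 1× N (charge +1, D3) → no; 1× O (charge -1, D1) → match; 1× S (D2) → no.
Summing the matching environments: 2 + 1 = 3 matching atoms.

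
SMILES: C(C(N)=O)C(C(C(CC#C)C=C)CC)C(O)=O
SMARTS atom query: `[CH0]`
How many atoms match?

3

The query [CH0] means: aliphatic carbon with no attached hydrogen.
Check the 17 heavy atoms by environment: 4× C (H2) → no; 5× C (H1) → no; 3× C (H0) → match; 2× O (H0) → no; 1× N (H2) → no; 1× O (H1) → no; 1× C (H3) → no.
That gives 3 matching atoms.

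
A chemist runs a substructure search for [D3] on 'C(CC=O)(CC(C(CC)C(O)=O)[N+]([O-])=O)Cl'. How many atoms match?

5

The query [D3] means: atom with exactly three heavy-atom neighbours.
Check the 16 heavy atoms by environment: 4× C (D2) → no; 4× C (D3) → match; 4× O (D1) → no; 1× Cl (D1) → no; 1× N (charge +1, D3) → match; 1× O (charge -1, D1) → no; 1× C (D1) → no.
Summing the matching environments: 4 + 1 = 5 matching atoms.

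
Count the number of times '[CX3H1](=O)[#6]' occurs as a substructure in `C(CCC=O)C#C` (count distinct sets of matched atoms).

1

[CX3H1](=O)[#6] is the SMARTS for an aldehyde: an sp2 carbon with one H, double-bonded to O and single-bonded to carbon.
Exactly one fragment in the molecule meets all constraints, giving 1 match.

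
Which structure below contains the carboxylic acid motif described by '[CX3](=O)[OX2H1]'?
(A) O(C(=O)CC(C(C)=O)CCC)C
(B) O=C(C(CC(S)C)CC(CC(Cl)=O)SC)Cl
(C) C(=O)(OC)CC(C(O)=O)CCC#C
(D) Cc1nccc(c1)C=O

C

[CX3](=O)[OX2H1] describes an sp2 carbon double-bonded to O and single-bonded to an -OH oxygen (a carboxylic acid).
(A) has a methyl-ester group (-C(=O)OCH3) but the singly-bonded O has no H (OX2H0, not OX2H1).
(B) has an acyl chloride (-C(=O)Cl) but the carbonyl is bonded to Cl, not to an -OH oxygen.
(C) contains a carboxylic acid group (-C(=O)OH), which satisfies every atom and bond constraint.
(D) has an aldehyde (-CHO) but there is no singly-bonded oxygen on the carbonyl carbon.
So the answer is (C).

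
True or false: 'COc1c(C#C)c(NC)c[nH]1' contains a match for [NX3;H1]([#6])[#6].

True

The pattern [NX3;H1]([#6])[#6] describes a trivalent nitrogen with one H, bonded to two carbons — a secondary amine.
The molecule carries an N-methylamino group (-NHCH3), whose atoms satisfy every constraint of the query, so the pattern matches.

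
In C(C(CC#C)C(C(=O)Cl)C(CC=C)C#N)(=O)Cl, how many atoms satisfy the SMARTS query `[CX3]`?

4

The query [CX3] means: C with X3: aliphatic carbon with exactly 3 total connections.
Check the 17 heavy atoms by environment: 5× C (X4) → no; 4× C (X3) → match; 2× O (X1) → no; 2× Cl (X1) → no; 3× C (X2) → no; 1× N (X1) → no.
That gives 4 matching atoms.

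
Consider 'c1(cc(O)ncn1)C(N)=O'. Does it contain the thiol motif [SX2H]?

The pattern [SX2H] describes an aliphatic sulfur with two connections, one being H — a thiol.
The closest candidate here is a hydroxyl group (-OH), but it is an -OH, not an -SH. No other fragment satisfies the full query, so there is no match.

No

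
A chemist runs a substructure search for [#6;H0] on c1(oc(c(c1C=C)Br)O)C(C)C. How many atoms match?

4

The query [#6;H0] means: any carbon with no attached hydrogen.
Check the 12 heavy atoms by environment: 1× o (aromatic, H0) → no; 4× c (aromatic, H0) → match; 2× C (H1) → no; 1× C (H2) → no; 2× C (H3) → no; 1× O (H1) → no; 1× Br (H0) → no.
That gives 4 matching atoms.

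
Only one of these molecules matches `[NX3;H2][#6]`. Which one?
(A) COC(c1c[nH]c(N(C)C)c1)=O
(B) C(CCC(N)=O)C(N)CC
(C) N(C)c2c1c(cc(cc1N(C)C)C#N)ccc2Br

[NX3;H2][#6] describes a trivalent nitrogen with two H attached to carbon (a primary amine).
(A) has a dimethylamino group (-N(CH3)2) but the nitrogen has H0, not H2.
(B) contains a primary amino group (-NH2), which satisfies every atom and bond constraint.
(C) has a nitrile (-C#N) but the nitrogen is NX1 (triple-bonded), not NX3 with two H.
So the answer is (B).

B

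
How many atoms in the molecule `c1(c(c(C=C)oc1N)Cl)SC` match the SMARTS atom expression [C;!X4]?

The query [C;!X4] means: aliphatic carbon that does not have four total connections.
Check the 11 heavy atoms by environment: 1× o (aromatic, X2) → no; 4× c (aromatic, X3) → no; 1× N (X3) → no; 2× C (X3) → match; 1× Cl (X1) → no; 1× S (X2) → no; 1× C (X4) → no.
That gives 2 matching atoms.

2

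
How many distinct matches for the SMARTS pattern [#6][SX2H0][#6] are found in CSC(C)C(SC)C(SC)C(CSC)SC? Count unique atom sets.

5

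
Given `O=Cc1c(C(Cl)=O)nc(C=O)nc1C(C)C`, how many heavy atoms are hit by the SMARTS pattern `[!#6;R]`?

The query [!#6;R] means: non-carbon atom that is part of a ring.
Check the 16 heavy atoms by environment: 2× n (aromatic, in 6-ring) → match; 4× c (aromatic, in 6-ring) → no; 6× C (acyclic) → no; 3× O (acyclic) → no; 1× Cl (acyclic) → no.
That gives 2 matching atoms.

2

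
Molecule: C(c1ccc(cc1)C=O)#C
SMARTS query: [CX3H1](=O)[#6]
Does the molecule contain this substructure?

The pattern [CX3H1](=O)[#6] describes an sp2 carbon with one H, double-bonded to O and single-bonded to carbon — an aldehyde.
The molecule carries an aldehyde (-CHO), whose atoms satisfy every constraint of the query, so the pattern matches.

Yes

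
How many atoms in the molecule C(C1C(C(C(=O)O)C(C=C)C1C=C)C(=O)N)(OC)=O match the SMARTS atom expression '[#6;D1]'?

3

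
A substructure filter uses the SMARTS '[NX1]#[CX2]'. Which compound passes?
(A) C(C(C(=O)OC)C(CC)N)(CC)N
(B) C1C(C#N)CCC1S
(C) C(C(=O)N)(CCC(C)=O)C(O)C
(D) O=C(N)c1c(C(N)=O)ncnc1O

[NX1]#[CX2] describes a nitrogen triple-bonded to a two-connected carbon (a nitrile).
(A) has a primary amino group (-NH2) but the nitrogen is NX3 (three connections), not NX1 triple-bonded.
(B) contains a nitrile (-C#N), which satisfies every atom and bond constraint.
(C) has a primary amide (-C(=O)NH2) but the nitrogen is NX3, not NX1.
(D) has a primary amide (-C(=O)NH2) but the nitrogen is NX3, not NX1.
So the answer is (B).

B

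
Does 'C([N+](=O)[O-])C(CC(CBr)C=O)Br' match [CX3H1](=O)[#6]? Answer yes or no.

Yes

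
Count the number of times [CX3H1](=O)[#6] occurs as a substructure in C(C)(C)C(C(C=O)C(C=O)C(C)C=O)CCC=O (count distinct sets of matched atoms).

[CX3H1](=O)[#6] is the SMARTS for an aldehyde: an sp2 carbon with one H, double-bonded to O and single-bonded to carbon.
The molecule carries 4 separate instances of an aldehyde (-CHO) meeting every constraint; each maps to a distinct set of atoms, giving 4 matches.

4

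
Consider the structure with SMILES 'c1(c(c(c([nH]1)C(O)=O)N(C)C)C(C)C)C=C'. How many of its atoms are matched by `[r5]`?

5

The query [r5] means: r5 matches atoms in a five-membered ring.
Check the 16 heavy atoms by environment: 1× n (aromatic, in 5-ring) → match; 4× c (aromatic, in 5-ring) → match; 8× C (acyclic) → no; 1× N (acyclic) → no; 2× O (acyclic) → no.
Summing the matching environments: 1 + 4 = 5 matching atoms.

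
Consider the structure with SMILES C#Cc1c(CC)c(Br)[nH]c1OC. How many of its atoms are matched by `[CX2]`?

2

Check the 12 heavy atoms by environment: 1× n (aromatic, X3) → no; 4× c (aromatic, X3) → no; 1× Br (X1) → no; 1× O (X2) → no; 3× C (X4) → no; 2× C (X2) → match.
That gives 2 matching atoms.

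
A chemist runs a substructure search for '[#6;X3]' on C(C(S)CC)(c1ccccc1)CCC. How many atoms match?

6

Check the 14 heavy atoms by environment: 7× C (X4) → no; 6× c (aromatic, X3) → match; 1× S (X2) → no.
That gives 6 matching atoms.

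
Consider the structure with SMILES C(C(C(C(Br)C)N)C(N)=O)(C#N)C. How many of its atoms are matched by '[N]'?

3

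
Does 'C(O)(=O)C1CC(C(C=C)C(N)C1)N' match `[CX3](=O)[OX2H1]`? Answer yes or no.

The pattern [CX3](=O)[OX2H1] describes an sp2 carbon double-bonded to O and single-bonded to an -OH oxygen — a carboxylic acid.
The molecule carries a carboxylic acid group (-C(=O)OH), whose atoms satisfy every constraint of the query, so the pattern matches.

Yes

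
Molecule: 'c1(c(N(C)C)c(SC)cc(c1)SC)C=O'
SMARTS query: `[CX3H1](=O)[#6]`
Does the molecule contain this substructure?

Yes

The pattern [CX3H1](=O)[#6] describes an sp2 carbon with one H, double-bonded to O and single-bonded to carbon — an aldehyde.
The molecule carries an aldehyde (-CHO), whose atoms satisfy every constraint of the query, so the pattern matches.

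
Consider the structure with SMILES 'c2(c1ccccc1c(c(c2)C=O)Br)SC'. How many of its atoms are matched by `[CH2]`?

0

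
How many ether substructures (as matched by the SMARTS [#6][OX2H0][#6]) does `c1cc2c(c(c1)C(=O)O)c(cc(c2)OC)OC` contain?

2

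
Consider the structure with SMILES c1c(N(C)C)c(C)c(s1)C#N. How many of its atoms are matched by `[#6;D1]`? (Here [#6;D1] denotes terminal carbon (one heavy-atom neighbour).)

3

Check the 11 heavy atoms by environment: 1× s (aromatic, D2) → no; 3× c (aromatic, D3) → no; 1× c (aromatic, D2) → no; 3× C (D1) → match; 1× N (D3) → no; 1× C (D2) → no; 1× N (D1) → no.
That gives 3 matching atoms.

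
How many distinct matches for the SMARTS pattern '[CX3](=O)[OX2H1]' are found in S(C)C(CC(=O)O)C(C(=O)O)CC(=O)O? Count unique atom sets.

[CX3](=O)[OX2H1] is the SMARTS for a carboxylic acid: an sp2 carbon double-bonded to O and single-bonded to an -OH oxygen.
The molecule carries 3 separate instances of a carboxylic acid group (-C(=O)OH) meeting every constraint; each maps to a distinct set of atoms, giving 3 matches.

3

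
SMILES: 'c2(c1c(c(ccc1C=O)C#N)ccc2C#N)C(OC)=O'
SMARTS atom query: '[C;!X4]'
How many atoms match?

The query [C;!X4] means: aliphatic carbon that does not have four total connections.
Check the 20 heavy atoms by environment: 10× c (aromatic, X3) → no; 2× C (X2) → match; 2× N (X1) → no; 2× C (X3) → match; 2× O (X1) → no; 1× O (X2) → no; 1× C (X4) → no.
Summing the matching environments: 2 + 2 = 4 matching atoms.

4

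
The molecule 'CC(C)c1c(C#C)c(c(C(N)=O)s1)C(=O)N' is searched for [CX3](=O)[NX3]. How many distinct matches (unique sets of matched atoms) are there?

2

[CX3](=O)[NX3] is the SMARTS for an amide: a carbonyl carbon bonded to a trivalent nitrogen.
The molecule carries 2 separate instances of a primary amide (-C(=O)NH2) meeting every constraint; each maps to a distinct set of atoms, giving 2 matches.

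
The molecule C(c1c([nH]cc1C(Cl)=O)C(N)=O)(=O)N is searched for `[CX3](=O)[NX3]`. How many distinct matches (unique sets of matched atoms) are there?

[CX3](=O)[NX3] is the SMARTS for an amide: a carbonyl carbon bonded to a trivalent nitrogen.
The molecule carries 2 separate instances of a primary amide (-C(=O)NH2) meeting every constraint; each maps to a distinct set of atoms, giving 2 matches.

2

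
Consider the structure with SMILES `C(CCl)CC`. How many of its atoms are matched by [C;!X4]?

0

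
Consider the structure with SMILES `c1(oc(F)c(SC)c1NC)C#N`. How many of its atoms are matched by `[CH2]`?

0

The query [CH2] means: aliphatic carbon with exactly two hydrogens.
Check the 12 heavy atoms by environment: 1× o (aromatic, H0) → no; 4× c (aromatic, H0) → no; 1× C (H0) → no; 1× N (H0) → no; 1× N (H1) → no; 2× C (H3) → no; 1× S (H0) → no; 1× F (H0) → no.
No environment satisfies the query, so 0 matching atoms.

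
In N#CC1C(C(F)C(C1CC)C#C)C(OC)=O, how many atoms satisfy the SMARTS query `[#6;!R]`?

Check the 16 heavy atoms by environment: 5× C (in 5-ring) → no; 7× C (acyclic) → match; 2× O (acyclic) → no; 1× N (acyclic) → no; 1× F (acyclic) → no.
That gives 7 matching atoms.

7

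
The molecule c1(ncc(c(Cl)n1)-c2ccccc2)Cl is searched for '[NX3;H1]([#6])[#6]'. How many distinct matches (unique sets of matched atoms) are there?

0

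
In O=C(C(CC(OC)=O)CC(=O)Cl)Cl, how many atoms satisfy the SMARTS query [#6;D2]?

2

The query [#6;D2] means: any carbon bonded to exactly two heavy atoms.
Check the 13 heavy atoms by environment: 2× C (D2) → match; 4× C (D3) → no; 3× O (D1) → no; 2× Cl (D1) → no; 1× O (D2) → no; 1× C (D1) → no.
That gives 2 matching atoms.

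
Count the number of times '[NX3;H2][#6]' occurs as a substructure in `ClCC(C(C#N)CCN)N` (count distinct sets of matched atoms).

[NX3;H2][#6] is the SMARTS for a primary amine: a trivalent nitrogen with two H attached to carbon.
The molecule carries 2 separate instances of a primary amino group (-NH2) meeting every constraint; each maps to a distinct set of atoms, giving 2 matches.

2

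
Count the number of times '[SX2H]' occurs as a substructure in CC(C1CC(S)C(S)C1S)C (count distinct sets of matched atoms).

3

[SX2H] is the SMARTS for a thiol: an aliphatic sulfur with two connections, one being H.
The molecule carries 3 separate instances of a thiol (-SH) meeting every constraint; each maps to a distinct set of atoms, giving 3 matches.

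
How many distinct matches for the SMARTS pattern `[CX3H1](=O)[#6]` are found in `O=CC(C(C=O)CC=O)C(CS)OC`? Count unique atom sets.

[CX3H1](=O)[#6] is the SMARTS for an aldehyde: an sp2 carbon with one H, double-bonded to O and single-bonded to carbon.
The molecule carries 3 separate instances of an aldehyde (-CHO) meeting every constraint; each maps to a distinct set of atoms, giving 3 matches.

3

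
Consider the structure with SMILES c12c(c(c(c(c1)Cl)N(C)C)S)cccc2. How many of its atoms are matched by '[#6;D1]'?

2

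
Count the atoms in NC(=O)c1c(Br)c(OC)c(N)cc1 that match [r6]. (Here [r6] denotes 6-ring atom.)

6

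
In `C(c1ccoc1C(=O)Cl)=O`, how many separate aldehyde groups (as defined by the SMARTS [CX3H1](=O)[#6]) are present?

1

[CX3H1](=O)[#6] is the SMARTS for an aldehyde: an sp2 carbon with one H, double-bonded to O and single-bonded to carbon.
Exactly one fragment in the molecule meets all constraints, giving 1 match.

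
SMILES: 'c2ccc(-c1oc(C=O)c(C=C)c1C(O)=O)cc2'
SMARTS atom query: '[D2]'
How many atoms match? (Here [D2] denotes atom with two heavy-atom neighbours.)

8

The query [D2] means: atom with exactly two heavy-atom neighbours.
Check the 18 heavy atoms by environment: 1× o (aromatic, D2) → match; 5× c (aromatic, D3) → no; 2× C (D2) → match; 3× O (D1) → no; 1× C (D1) → no; 5× c (aromatic, D2) → match; 1× C (D3) → no.
Summing the matching environments: 1 + 2 + 5 = 8 matching atoms.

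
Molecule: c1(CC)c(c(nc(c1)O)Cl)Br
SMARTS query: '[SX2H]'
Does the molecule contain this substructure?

The pattern [SX2H] describes an aliphatic sulfur with two connections, one being H — a thiol.
The closest candidate here is a hydroxyl group (-OH), but it is an -OH, not an -SH. No other fragment satisfies the full query, so there is no match.

No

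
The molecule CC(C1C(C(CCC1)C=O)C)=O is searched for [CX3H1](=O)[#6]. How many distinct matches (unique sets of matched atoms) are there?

1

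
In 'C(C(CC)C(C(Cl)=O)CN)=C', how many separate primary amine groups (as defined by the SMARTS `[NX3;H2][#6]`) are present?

1

[NX3;H2][#6] is the SMARTS for a primary amine: a trivalent nitrogen with two H attached to carbon.
Exactly one fragment in the molecule meets all constraints, giving 1 match.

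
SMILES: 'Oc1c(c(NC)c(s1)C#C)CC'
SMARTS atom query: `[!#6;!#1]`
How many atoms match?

3

The query [!#6;!#1] means: not carbon and not hydrogen — any heteroatom.
Check the 12 heavy atoms by environment: 1× s (aromatic) → match; 4× c (aromatic) → no; 5× C → no; 1× O → match; 1× N → match.
Summing the matching environments: 1 + 1 + 1 = 3 matching atoms.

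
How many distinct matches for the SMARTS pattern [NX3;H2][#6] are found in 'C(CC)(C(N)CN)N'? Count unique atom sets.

3

[NX3;H2][#6] is the SMARTS for a primary amine: a trivalent nitrogen with two H attached to carbon.
The molecule carries 3 separate instances of a primary amino group (-NH2) meeting every constraint; each maps to a distinct set of atoms, giving 3 matches.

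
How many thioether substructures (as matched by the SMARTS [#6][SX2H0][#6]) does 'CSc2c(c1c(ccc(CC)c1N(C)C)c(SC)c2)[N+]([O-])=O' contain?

2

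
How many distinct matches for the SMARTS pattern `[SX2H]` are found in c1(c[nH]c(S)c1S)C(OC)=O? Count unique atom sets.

2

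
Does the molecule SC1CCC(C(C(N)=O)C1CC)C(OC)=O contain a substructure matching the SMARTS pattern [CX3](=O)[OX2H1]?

No

The pattern [CX3](=O)[OX2H1] describes an sp2 carbon double-bonded to O and single-bonded to an -OH oxygen — a carboxylic acid.
The closest candidate here is a methyl-ester group (-C(=O)OCH3), but the singly-bonded O has no H (OX2H0, not OX2H1). No other fragment satisfies the full query, so there is no match.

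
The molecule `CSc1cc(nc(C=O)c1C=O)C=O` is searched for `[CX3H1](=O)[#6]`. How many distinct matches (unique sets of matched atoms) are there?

[CX3H1](=O)[#6] is the SMARTS for an aldehyde: an sp2 carbon with one H, double-bonded to O and single-bonded to carbon.
The molecule carries 3 separate instances of an aldehyde (-CHO) meeting every constraint; each maps to a distinct set of atoms, giving 3 matches.

3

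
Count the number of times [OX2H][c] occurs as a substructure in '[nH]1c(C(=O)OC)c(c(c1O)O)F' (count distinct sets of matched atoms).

[OX2H][c] is the SMARTS for a phenol: a hydroxyl oxygen attached to an aromatic carbon.
The molecule carries 2 separate instances of a hydroxyl group (-OH) meeting every constraint; each maps to a distinct set of atoms, giving 2 matches.

2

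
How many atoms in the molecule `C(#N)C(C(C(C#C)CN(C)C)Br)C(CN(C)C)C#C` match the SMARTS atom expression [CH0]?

3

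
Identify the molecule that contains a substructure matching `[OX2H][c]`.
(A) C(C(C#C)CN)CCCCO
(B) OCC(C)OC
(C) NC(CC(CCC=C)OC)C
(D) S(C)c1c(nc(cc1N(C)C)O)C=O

[OX2H][c] describes a hydroxyl oxygen attached to an aromatic carbon (a phenol).
(A) has a hydroxyl group (-OH) but the -OH is on an aliphatic carbon, not an aromatic c.
(B) has a hydroxyl group (-OH) but the -OH is on an aliphatic carbon, not an aromatic c.
(C) has a methoxy ether (-OCH3) but the oxygen has H0, not H1.
(D) contains a hydroxyl group (-OH), which satisfies every atom and bond constraint.
So the answer is (D).

D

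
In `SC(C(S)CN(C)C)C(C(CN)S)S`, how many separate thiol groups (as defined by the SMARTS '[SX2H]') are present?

4

[SX2H] is the SMARTS for a thiol: an aliphatic sulfur with two connections, one being H.
The molecule carries 4 separate instances of a thiol (-SH) meeting every constraint; each maps to a distinct set of atoms, giving 4 matches.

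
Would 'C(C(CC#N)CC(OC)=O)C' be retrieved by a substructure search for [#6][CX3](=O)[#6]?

No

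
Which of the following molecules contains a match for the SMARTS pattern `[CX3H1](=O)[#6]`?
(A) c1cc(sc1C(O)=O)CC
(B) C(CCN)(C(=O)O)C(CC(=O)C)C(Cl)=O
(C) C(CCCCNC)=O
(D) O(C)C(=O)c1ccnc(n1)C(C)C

C

[CX3H1](=O)[#6] describes an sp2 carbon with one H, double-bonded to O and single-bonded to carbon (an aldehyde).
(A) has a carboxylic acid group (-C(=O)OH) but the carbonyl carbon has H0 and is bonded to O, not H1.
(B) has a carboxylic acid group (-C(=O)OH) but the carbonyl carbon has H0 and is bonded to O, not H1.
(C) contains an aldehyde (-CHO), which satisfies every atom and bond constraint.
(D) has a methyl-ester group (-C(=O)OCH3) but the carbonyl carbon has H0, not H1.
So the answer is (C).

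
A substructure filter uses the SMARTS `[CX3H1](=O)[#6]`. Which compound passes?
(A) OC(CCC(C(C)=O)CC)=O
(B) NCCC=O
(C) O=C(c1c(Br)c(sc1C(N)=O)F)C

B

[CX3H1](=O)[#6] describes an sp2 carbon with one H, double-bonded to O and single-bonded to carbon (an aldehyde).
(A) has an acetyl/ketone group (-C(=O)CH3) but the carbonyl carbon has H0 (two carbon neighbours), not H1.
(B) contains an aldehyde (-CHO), which satisfies every atom and bond constraint.
(C) has an acetyl/ketone group (-C(=O)CH3) but the carbonyl carbon has H0 (two carbon neighbours), not H1.
So the answer is (B).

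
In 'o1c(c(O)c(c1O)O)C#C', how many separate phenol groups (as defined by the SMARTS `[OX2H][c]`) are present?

[OX2H][c] is the SMARTS for a phenol: a hydroxyl oxygen attached to an aromatic carbon.
The molecule carries 3 separate instances of a hydroxyl group (-OH) meeting every constraint; each maps to a distinct set of atoms, giving 3 matches.

3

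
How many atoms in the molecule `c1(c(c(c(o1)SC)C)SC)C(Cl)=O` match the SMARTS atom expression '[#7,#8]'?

2

Check the 13 heavy atoms by environment: 1× o (aromatic) → match; 4× c (aromatic) → no; 4× C → no; 1× O → match; 1× Cl → no; 2× S → no.
Summing the matching environments: 1 + 1 = 2 matching atoms.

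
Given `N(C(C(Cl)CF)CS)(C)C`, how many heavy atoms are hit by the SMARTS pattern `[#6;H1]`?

2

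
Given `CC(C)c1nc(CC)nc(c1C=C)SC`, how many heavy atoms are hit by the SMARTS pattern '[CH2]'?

2

Check the 15 heavy atoms by environment: 2× n (aromatic, H0) → no; 4× c (aromatic, H0) → no; 2× C (H1) → no; 4× C (H3) → no; 1× S (H0) → no; 2× C (H2) → match.
That gives 2 matching atoms.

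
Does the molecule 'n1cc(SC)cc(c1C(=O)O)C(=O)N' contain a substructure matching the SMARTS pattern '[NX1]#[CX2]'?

No

The pattern [NX1]#[CX2] describes a nitrogen triple-bonded to a two-connected carbon — a nitrile.
The closest candidate here is a primary amide (-C(=O)NH2), but the nitrogen is NX3, not NX1. No other fragment satisfies the full query, so there is no match.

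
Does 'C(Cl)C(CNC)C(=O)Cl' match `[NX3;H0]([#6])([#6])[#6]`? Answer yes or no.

The pattern [NX3;H0]([#6])([#6])[#6] describes a trivalent nitrogen with no H, bonded to three carbons — a tertiary amine.
The closest candidate here is an N-methylamino group (-NHCH3), but the nitrogen still has one H (H1), not H0. No other fragment satisfies the full query, so there is no match.

No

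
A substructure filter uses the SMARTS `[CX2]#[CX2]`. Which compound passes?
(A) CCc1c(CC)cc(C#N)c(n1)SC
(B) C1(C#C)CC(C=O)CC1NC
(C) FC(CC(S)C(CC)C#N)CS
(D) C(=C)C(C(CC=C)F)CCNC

B

[CX2]#[CX2] describes a carbon-carbon triple bond (an alkyne).
(A) has a nitrile (-C#N) but the triple bond is C#N, not C#C.
(B) contains an ethynyl group (-C#CH), which satisfies every atom and bond constraint.
(C) has a nitrile (-C#N) but the triple bond is C#N, not C#C.
(D) has a vinyl group (-CH=CH2) but the C=C is a double bond; both carbons are CX3, not CX2.
So the answer is (B).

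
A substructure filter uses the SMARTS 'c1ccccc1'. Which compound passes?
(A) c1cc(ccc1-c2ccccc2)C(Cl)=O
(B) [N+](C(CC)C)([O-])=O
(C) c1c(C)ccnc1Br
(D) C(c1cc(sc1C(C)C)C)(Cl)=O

A

c1ccccc1 describes six aromatic carbons in a ring (a benzene ring).
(A) contains a phenyl ring, which satisfies every atom and bond constraint.
(B) has a methyl group (-CH3) but no six-membered all-carbon aromatic ring is present.
(C) has a methyl group (-CH3) but no six-membered all-carbon aromatic ring is present.
(D) has a methyl group (-CH3) but no six-membered all-carbon aromatic ring is present.
So the answer is (A).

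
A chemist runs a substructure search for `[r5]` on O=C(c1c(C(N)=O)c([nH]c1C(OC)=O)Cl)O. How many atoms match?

The query [r5] means: r5 matches atoms in a five-membered ring.
Check the 16 heavy atoms by environment: 1× n (aromatic, in 5-ring) → match; 4× c (aromatic, in 5-ring) → match; 4× C (acyclic) → no; 5× O (acyclic) → no; 1× N (acyclic) → no; 1× Cl (acyclic) → no.
Summing the matching environments: 1 + 4 = 5 matching atoms.

5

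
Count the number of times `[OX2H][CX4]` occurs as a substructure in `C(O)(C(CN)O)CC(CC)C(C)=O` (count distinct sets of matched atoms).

[OX2H][CX4] is the SMARTS for an aliphatic alcohol: a hydroxyl oxygen bound to an sp3 (X4) carbon.
The molecule carries 2 separate instances of a hydroxyl group (-OH) meeting every constraint; each maps to a distinct set of atoms, giving 2 matches.

2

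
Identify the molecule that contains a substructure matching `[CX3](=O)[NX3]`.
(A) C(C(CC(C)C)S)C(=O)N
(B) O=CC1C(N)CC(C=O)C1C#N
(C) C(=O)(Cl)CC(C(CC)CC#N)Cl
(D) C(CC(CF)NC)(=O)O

[CX3](=O)[NX3] describes a carbonyl carbon bonded to a trivalent nitrogen (an amide).
(A) contains a primary amide (-C(=O)NH2), which satisfies every atom and bond constraint.
(B) has a primary amino group (-NH2) but the -NH2 is not attached to a carbonyl carbon.
(C) has a nitrile (-C#N) but the nitrile N is NX1 (triple-bonded), not NX3.
(D) has a carboxylic acid group (-C(=O)OH) but the carbonyl is bonded to O, not to an NX3 nitrogen.
So the answer is (A).

A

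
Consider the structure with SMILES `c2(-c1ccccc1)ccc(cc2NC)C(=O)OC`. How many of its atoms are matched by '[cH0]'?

4

Check the 18 heavy atoms by environment: 8× c (aromatic, H1) → no; 4× c (aromatic, H0) → match; 1× N (H1) → no; 2× C (H3) → no; 1× C (H0) → no; 2× O (H0) → no.
That gives 4 matching atoms.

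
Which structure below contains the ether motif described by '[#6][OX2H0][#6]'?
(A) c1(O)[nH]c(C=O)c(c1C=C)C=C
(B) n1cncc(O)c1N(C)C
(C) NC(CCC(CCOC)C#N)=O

C

[#6][OX2H0][#6] describes an aliphatic oxygen bridging two carbons with no H on the oxygen (an ether).
(A) has a hydroxyl group (-OH) but the oxygen has H1, not H0 bridging two carbons.
(B) has a hydroxyl group (-OH) but the oxygen has H1, not H0 bridging two carbons.
(C) contains a methoxy ether (-OCH3), which satisfies every atom and bond constraint.
So the answer is (C).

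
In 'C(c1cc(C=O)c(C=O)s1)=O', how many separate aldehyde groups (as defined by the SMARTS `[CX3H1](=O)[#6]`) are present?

3

[CX3H1](=O)[#6] is the SMARTS for an aldehyde: an sp2 carbon with one H, double-bonded to O and single-bonded to carbon.
The molecule carries 3 separate instances of an aldehyde (-CHO) meeting every constraint; each maps to a distinct set of atoms, giving 3 matches.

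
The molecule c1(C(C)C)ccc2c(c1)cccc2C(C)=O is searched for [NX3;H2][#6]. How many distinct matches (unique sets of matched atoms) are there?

0

[NX3;H2][#6] is the SMARTS for a primary amine: a trivalent nitrogen with two H attached to carbon.
No fragment in the molecule satisfies every constraint, giving 0 matches.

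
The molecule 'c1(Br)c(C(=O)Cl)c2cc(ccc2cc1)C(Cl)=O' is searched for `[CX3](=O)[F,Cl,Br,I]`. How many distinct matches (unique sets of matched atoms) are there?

2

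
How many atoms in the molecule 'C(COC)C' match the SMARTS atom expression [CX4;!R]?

Check the 5 heavy atoms by environment: 4× C (X4, acyclic) → match; 1× O (X2, acyclic) → no.
That gives 4 matching atoms.

4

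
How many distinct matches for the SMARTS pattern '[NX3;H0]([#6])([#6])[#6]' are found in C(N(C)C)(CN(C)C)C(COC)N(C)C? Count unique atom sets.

[NX3;H0]([#6])([#6])[#6] is the SMARTS for a tertiary amine: a trivalent nitrogen with no H, bonded to three carbons.
The molecule carries 3 separate instances of a dimethylamino group (-N(CH3)2) meeting every constraint; each maps to a distinct set of atoms, giving 3 matches.

3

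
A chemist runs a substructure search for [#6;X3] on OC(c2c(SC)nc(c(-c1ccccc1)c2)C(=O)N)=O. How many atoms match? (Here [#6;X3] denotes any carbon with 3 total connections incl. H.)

13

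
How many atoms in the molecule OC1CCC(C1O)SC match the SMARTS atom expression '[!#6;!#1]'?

3

Check the 9 heavy atoms by environment: 6× C → no; 1× S → match; 2× O → match.
Summing the matching environments: 1 + 2 = 3 matching atoms.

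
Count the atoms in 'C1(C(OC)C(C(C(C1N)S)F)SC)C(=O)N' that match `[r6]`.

6

The query [r6] means: r6 matches atoms in a six-membered ring.
Check the 16 heavy atoms by environment: 6× C (in 6-ring) → match; 3× C (acyclic) → no; 2× O (acyclic) → no; 2× N (acyclic) → no; 2× S (acyclic) → no; 1× F (acyclic) → no.
That gives 6 matching atoms.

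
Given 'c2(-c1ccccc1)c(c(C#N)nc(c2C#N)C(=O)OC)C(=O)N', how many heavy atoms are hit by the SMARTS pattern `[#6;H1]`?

5

The query [#6;H1] means: any carbon bearing exactly one hydrogen.
Check the 23 heavy atoms by environment: 1× n (aromatic, H0) → no; 6× c (aromatic, H0) → no; 4× C (H0) → no; 2× N (H0) → no; 5× c (aromatic, H1) → match; 3× O (H0) → no; 1× N (H2) → no; 1× C (H3) → no.
That gives 5 matching atoms.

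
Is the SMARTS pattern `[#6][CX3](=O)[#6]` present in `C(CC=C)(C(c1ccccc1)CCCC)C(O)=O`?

No

The pattern [#6][CX3](=O)[#6] describes a carbonyl carbon (no H) flanked by two carbons — a ketone.
The closest candidate here is a carboxylic acid group (-C(=O)OH), but one neighbour of the carbonyl carbon is O, not C. No other fragment satisfies the full query, so there is no match.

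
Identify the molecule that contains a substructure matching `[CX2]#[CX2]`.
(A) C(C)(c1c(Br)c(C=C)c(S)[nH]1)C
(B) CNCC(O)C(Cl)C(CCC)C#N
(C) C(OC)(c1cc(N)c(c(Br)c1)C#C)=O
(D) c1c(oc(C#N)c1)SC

C

[CX2]#[CX2] describes a carbon-carbon triple bond (an alkyne).
(A) has a vinyl group (-CH=CH2) but the C=C is a double bond; both carbons are CX3, not CX2.
(B) has a nitrile (-C#N) but the triple bond is C#N, not C#C.
(C) contains an ethynyl group (-C#CH), which satisfies every atom and bond constraint.
(D) has a nitrile (-C#N) but the triple bond is C#N, not C#C.
So the answer is (C).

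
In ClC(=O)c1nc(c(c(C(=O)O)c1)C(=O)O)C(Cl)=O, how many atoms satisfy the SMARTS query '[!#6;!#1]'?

The query [!#6;!#1] means: not carbon and not hydrogen — any heteroatom.
Check the 18 heavy atoms by environment: 1× n (aromatic) → match; 5× c (aromatic) → no; 4× C → no; 6× O → match; 2× Cl → match.
Summing the matching environments: 1 + 6 + 2 = 9 matching atoms.

9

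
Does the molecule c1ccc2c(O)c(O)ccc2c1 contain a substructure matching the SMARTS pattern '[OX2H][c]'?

Yes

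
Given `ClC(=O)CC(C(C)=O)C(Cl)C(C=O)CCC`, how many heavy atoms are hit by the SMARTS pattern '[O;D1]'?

3

The query [O;D1] means: aliphatic oxygen bonded to exactly one heavy atom.
Check the 16 heavy atoms by environment: 4× C (D2) → no; 5× C (D3) → no; 2× Cl (D1) → no; 2× C (D1) → no; 3× O (D1) → match.
That gives 3 matching atoms.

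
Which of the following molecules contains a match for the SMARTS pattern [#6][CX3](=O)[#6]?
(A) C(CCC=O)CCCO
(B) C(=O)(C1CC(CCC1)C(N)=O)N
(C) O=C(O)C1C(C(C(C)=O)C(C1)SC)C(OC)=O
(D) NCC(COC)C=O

C

[#6][CX3](=O)[#6] describes a carbonyl carbon (no H) flanked by two carbons (a ketone).
(A) has an aldehyde (-CHO) but the carbonyl carbon has H1, so it is not flanked by two carbons.
(B) has a primary amide (-C(=O)NH2) but one neighbour of the carbonyl carbon is N, not C.
(C) contains an acetyl/ketone group (-C(=O)CH3), which satisfies every atom and bond constraint.
(D) has an aldehyde (-CHO) but the carbonyl carbon has H1, so it is not flanked by two carbons.
So the answer is (C).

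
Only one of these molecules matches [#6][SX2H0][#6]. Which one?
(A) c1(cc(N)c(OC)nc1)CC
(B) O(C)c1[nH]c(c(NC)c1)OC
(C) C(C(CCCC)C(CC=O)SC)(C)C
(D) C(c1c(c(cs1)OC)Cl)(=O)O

C

[#6][SX2H0][#6] describes an aliphatic sulfur bridging two carbons with no H on the sulfur (a thioether).
(A) has a methoxy ether (-OCH3) but the bridging atom is O, not S.
(B) has a methoxy ether (-OCH3) but the bridging atom is O, not S.
(C) contains a methylthio ether (-SCH3), which satisfies every atom and bond constraint.
(D) has a methoxy ether (-OCH3) but the bridging atom is O, not S.
So the answer is (C).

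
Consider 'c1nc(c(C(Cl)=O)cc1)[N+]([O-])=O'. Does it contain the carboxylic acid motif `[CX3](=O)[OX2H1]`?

No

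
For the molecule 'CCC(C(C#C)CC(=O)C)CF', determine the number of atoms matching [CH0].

The query [CH0] means: aliphatic carbon with no attached hydrogen.
Check the 12 heavy atoms by environment: 3× C (H2) → no; 3× C (H1) → no; 1× F (H0) → no; 2× C (H0) → match; 2× C (H3) → no; 1× O (H0) → no.
That gives 2 matching atoms.

2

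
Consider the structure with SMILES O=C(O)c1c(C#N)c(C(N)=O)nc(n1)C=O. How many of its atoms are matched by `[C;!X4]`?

4

The query [C;!X4] means: aliphatic carbon that does not have four total connections.
Check the 16 heavy atoms by environment: 2× n (aromatic, X2) → no; 4× c (aromatic, X3) → no; 1× C (X2) → match; 1× N (X1) → no; 3× C (X3) → match; 3× O (X1) → no; 1× N (X3) → no; 1× O (X2) → no.
Summing the matching environments: 1 + 3 = 4 matching atoms.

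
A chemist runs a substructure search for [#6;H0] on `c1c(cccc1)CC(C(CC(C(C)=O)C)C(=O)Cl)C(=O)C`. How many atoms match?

4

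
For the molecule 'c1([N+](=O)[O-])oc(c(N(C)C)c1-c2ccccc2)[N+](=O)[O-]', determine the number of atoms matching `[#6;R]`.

10

The query [#6;R] means: carbon that is part of a ring.
Check the 20 heavy atoms by environment: 1× o (aromatic, in 5-ring) → no; 4× c (aromatic, in 5-ring) → match; 2× N (charge +1, acyclic) → no; 2× O (charge -1, acyclic) → no; 2× O (acyclic) → no; 1× N (acyclic) → no; 2× C (acyclic) → no; 6× c (aromatic, in 6-ring) → match.
Summing the matching environments: 4 + 6 = 10 matching atoms.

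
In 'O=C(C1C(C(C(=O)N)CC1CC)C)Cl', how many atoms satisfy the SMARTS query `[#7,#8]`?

The query [#7,#8] means: nitrogen or oxygen (comma = OR).
Check the 14 heavy atoms by environment: 10× C → no; 2× O → match; 1× N → match; 1× Cl → no.
Summing the matching environments: 2 + 1 = 3 matching atoms.

3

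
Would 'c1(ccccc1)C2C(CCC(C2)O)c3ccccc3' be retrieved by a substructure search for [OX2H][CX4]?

The pattern [OX2H][CX4] describes a hydroxyl oxygen bound to an sp3 (X4) carbon — an aliphatic alcohol.
The molecule carries a hydroxyl group (-OH), whose atoms satisfy every constraint of the query, so the pattern matches.

Yes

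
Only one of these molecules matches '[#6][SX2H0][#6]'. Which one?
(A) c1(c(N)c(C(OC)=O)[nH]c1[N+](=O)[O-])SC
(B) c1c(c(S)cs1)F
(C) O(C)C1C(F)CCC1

A

[#6][SX2H0][#6] describes an aliphatic sulfur bridging two carbons with no H on the sulfur (a thioether).
(A) contains a methylthio ether (-SCH3), which satisfies every atom and bond constraint.
(B) has a thiol (-SH) but the sulfur has H1, not H0 bridging two carbons.
(C) has a methoxy ether (-OCH3) but the bridging atom is O, not S.
So the answer is (A).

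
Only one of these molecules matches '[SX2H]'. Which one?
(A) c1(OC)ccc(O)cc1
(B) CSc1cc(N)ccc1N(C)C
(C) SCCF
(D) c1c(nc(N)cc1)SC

[SX2H] describes an aliphatic sulfur with two connections, one being H (a thiol).
(A) has a hydroxyl group (-OH) but it is an -OH, not an -SH.
(B) has a methylthio ether (-SCH3) but the sulfur has H0 (bonded to two carbons), not H1.
(C) contains a thiol (-SH), which satisfies every atom and bond constraint.
(D) has a methylthio ether (-SCH3) but the sulfur has H0 (bonded to two carbons), not H1.
So the answer is (C).

C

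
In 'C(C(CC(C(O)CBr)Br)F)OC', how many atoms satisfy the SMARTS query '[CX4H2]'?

3

The query [CX4H2] means: sp3 carbon (X4) with exactly two hydrogens.
Check the 12 heavy atoms by environment: 3× C (H2, X4) → match; 3× C (H1, X4) → no; 2× Br (H0, X1) → no; 1× O (H1, X2) → no; 1× O (H0, X2) → no; 1× C (H3, X4) → no; 1× F (H0, X1) → no.
That gives 3 matching atoms.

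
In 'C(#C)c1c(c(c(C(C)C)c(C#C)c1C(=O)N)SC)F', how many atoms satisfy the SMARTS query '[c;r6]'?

6

The query [c;r6] means: aromatic carbon that belongs to a six-membered ring.
Check the 19 heavy atoms by environment: 6× c (aromatic, in 6-ring) → match; 1× S (acyclic) → no; 9× C (acyclic) → no; 1× F (acyclic) → no; 1× O (acyclic) → no; 1× N (acyclic) → no.
That gives 6 matching atoms.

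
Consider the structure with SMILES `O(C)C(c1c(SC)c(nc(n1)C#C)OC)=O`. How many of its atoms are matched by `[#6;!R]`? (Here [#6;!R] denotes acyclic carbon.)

The query [#6;!R] means: carbon not in any ring.
Check the 16 heavy atoms by environment: 2× n (aromatic, in 6-ring) → no; 4× c (aromatic, in 6-ring) → no; 6× C (acyclic) → match; 1× S (acyclic) → no; 3× O (acyclic) → no.
That gives 6 matching atoms.

6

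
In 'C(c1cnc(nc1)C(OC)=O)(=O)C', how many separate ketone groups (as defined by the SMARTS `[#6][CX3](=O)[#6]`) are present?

[#6][CX3](=O)[#6] is the SMARTS for a ketone: a carbonyl carbon (no H) flanked by two carbons.
Exactly one fragment in the molecule meets all constraints, giving 1 match.

1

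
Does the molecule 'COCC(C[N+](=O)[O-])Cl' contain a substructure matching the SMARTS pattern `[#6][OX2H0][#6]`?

Yes

The pattern [#6][OX2H0][#6] describes an aliphatic oxygen bridging two carbons with no H on the oxygen — an ether.
The molecule carries a methoxy ether (-OCH3), whose atoms satisfy every constraint of the query, so the pattern matches.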